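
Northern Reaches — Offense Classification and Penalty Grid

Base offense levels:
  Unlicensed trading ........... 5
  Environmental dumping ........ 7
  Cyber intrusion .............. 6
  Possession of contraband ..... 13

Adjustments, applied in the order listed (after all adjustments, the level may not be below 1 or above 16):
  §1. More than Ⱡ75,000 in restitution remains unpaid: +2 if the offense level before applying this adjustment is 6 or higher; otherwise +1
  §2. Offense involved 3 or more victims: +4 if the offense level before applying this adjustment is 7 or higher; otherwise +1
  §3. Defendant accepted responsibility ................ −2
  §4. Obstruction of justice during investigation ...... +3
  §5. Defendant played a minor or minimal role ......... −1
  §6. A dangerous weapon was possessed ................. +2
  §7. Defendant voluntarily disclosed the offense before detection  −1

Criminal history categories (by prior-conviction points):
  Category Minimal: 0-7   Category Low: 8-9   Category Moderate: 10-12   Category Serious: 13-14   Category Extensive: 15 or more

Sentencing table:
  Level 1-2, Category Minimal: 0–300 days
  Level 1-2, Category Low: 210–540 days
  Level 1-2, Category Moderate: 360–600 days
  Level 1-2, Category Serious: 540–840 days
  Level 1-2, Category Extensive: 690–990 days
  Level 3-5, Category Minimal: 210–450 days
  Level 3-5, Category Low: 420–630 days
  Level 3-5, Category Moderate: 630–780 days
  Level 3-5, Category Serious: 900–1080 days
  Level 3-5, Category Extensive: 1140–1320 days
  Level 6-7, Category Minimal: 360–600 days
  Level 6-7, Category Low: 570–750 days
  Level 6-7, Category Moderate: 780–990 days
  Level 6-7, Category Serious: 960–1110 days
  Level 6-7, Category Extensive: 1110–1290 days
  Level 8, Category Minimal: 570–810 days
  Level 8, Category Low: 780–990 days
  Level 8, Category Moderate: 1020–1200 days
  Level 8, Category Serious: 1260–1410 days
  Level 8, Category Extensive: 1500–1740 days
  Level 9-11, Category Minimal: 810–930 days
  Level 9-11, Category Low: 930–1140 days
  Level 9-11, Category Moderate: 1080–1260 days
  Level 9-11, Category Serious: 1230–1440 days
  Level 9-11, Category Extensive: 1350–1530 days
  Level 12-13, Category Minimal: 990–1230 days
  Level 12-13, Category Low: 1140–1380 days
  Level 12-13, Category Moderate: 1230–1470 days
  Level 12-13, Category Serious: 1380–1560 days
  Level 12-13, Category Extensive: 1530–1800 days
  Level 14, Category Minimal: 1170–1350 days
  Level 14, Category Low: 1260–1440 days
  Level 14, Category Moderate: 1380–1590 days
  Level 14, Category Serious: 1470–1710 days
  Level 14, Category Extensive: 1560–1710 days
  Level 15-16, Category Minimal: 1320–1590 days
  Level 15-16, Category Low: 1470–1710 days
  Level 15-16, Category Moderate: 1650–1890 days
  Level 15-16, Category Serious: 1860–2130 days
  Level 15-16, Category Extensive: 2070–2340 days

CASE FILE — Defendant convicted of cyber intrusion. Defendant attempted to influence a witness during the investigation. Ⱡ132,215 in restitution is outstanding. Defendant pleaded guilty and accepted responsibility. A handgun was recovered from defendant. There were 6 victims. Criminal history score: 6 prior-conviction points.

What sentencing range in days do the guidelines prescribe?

Base offense level for cyber intrusion: 6.
§1 applies (level before this adjustment is 6 ≥ 6, so +2): 6 + 2 = 8.
§2 applies (level before this adjustment is 8 ≥ 7, so +4): 8 + 4 = 12.
§3 applies: 12 − 2 = 10.
§4 applies: 10 + 3 = 13.
§5 does not apply.
§6 applies: 13 + 2 = 15.
Final offense level: 15.
Criminal history: 6 prior points → Category Minimal (0-7).
Level 15 falls in the 15-16 band.
Grid: Level 15-16 × Category Minimal = 1320-1590 days.

1320-1590 days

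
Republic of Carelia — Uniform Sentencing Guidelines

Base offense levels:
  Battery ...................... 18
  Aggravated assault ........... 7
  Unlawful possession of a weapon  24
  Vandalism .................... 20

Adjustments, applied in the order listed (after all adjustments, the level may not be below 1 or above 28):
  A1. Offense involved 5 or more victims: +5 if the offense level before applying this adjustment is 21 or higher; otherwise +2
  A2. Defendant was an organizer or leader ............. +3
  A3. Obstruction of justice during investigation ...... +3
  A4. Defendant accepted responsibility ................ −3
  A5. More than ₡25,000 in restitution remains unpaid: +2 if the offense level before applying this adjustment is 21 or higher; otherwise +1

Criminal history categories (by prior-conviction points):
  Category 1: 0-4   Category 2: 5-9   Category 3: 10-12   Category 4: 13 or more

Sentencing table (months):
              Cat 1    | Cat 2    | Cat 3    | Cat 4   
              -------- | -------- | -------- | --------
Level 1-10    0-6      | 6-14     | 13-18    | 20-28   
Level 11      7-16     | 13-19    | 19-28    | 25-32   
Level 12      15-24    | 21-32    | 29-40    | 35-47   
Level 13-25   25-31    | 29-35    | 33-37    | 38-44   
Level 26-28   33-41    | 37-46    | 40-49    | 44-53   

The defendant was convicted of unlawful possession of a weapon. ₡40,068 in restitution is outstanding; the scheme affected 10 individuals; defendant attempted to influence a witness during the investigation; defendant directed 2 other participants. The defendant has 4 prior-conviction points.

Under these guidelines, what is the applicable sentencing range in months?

Base offense level for unlawful possession of a weapon: 24.
A1 applies (level before this adjustment is 24 ≥ 21, so +5): 24 + 5 = 29.
A2 applies: 29 + 3 = 32.
A3 applies: 32 + 3 = 35.
A4 does not apply.
A5 applies (level before this adjustment is 35 ≥ 21, so +2): 35 + 2 = 37.
Level 37 exceeds the maximum of 28; capped at 28.
Final offense level: 28.
Criminal history: 4 prior points → Category 1 (0-4).
Level 28 falls in the 26-28 band.
Grid: Level 26-28 × Category 1 = 33-41 months.

33-41 months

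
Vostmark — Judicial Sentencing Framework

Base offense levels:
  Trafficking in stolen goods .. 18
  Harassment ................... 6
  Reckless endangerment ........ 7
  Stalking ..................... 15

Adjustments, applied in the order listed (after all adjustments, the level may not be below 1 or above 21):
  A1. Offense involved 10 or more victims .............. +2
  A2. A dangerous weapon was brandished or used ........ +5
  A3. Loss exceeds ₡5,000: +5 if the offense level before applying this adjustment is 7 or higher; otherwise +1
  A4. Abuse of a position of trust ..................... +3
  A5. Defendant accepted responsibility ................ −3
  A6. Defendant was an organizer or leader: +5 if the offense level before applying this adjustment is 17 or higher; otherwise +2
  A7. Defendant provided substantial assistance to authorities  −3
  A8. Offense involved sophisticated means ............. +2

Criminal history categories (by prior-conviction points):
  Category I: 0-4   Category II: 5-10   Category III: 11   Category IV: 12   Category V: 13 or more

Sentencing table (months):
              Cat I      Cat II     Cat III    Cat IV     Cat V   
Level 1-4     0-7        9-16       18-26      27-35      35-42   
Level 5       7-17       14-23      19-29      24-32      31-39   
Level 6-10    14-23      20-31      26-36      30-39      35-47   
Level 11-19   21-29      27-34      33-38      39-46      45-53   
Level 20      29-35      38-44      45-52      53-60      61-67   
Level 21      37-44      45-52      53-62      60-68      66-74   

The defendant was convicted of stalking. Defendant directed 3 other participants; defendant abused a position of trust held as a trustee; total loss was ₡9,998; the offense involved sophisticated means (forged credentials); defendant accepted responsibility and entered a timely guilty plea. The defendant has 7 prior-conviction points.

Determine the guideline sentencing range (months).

45-52 months

Base offense level for stalking: 15.
A2 does not apply.
A3 applies (level before this adjustment is 15 ≥ 7, so +5): 15 + 5 = 20.
A4 applies: 20 + 3 = 23.
A5 applies: 23 − 3 = 20.
A6 applies (level before this adjustment is 20 ≥ 17, so +5): 20 + 5 = 25.
A7 does not apply.
A8 applies: 25 + 2 = 27.
Level 27 exceeds the maximum of 21; capped at 21.
Final offense level: 21.
Criminal history: 7 prior points → Category II (5-10).
Level 21 falls in the 21 band.
Grid: Level 21 × Category II = 45-52 months.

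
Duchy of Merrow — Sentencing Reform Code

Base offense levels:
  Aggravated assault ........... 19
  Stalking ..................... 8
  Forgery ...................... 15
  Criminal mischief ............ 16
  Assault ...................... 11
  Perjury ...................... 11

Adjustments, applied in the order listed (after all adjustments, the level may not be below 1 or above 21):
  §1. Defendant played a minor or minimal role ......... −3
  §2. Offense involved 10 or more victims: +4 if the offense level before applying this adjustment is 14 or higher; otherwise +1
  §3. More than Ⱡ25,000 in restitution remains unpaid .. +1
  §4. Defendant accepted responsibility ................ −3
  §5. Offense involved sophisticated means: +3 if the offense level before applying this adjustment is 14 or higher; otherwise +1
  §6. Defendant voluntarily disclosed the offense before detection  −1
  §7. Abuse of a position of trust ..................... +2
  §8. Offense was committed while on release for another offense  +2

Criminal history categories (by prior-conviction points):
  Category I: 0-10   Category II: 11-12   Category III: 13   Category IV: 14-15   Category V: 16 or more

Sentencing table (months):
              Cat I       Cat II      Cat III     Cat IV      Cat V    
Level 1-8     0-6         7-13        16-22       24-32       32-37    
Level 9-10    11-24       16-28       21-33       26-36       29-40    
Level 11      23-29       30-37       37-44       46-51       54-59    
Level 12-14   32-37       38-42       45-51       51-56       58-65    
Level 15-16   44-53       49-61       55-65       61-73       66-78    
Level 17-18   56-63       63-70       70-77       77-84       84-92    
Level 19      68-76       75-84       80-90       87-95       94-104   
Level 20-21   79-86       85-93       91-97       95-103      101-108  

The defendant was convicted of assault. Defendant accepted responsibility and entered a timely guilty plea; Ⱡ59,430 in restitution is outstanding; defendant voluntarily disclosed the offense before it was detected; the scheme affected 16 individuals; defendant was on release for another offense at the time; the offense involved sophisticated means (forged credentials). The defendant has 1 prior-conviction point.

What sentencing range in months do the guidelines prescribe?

Base offense level for assault: 11.
§2 applies (level before this adjustment is 11 < 14, so +1): 11 + 1 = 12.
§3 applies: 12 + 1 = 13.
§4 applies: 13 − 3 = 10.
§5 applies (level before this adjustment is 10 < 14, so +1): 10 + 1 = 11.
§6 applies: 11 − 1 = 10.
§7 does not apply.
§8 applies: 10 + 2 = 12.
Final offense level: 12.
Criminal history: 1 prior point → Category I (0-10).
Level 12 falls in the 12-14 band.
Grid: Level 12-14 × Category I = 32-37 months.

32-37 months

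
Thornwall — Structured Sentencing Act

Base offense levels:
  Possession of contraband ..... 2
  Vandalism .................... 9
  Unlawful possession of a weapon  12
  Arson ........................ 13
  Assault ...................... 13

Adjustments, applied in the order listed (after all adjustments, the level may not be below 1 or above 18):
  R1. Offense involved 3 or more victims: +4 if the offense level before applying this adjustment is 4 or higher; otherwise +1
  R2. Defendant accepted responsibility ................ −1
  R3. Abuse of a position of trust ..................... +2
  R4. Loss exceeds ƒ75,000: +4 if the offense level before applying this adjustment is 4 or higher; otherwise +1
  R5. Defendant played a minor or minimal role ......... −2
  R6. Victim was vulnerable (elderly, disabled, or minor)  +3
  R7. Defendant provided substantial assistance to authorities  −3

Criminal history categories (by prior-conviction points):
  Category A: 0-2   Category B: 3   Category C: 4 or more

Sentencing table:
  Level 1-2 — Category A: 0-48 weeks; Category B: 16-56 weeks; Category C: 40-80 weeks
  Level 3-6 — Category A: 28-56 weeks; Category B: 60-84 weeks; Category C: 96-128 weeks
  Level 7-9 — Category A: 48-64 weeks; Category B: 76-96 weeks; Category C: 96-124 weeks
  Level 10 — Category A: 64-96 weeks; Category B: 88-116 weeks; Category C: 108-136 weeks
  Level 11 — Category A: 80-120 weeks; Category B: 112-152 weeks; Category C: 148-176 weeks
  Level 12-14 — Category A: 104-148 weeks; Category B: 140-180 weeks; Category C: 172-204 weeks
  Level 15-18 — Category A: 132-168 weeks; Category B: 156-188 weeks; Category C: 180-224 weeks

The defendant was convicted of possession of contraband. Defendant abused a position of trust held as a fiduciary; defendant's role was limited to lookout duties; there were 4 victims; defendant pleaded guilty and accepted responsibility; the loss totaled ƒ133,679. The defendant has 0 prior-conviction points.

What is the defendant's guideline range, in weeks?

28-56 weeks

Base offense level for possession of contraband: 2.
R1 applies (level before this adjustment is 2 < 4, so +1): 2 + 1 = 3.
R2 applies: 3 − 1 = 2.
R3 applies: 2 + 2 = 4.
R4 applies (level before this adjustment is 4 ≥ 4, so +4): 4 + 4 = 8.
R5 applies: 8 − 2 = 6.
R6 does not apply.
Final offense level: 6.
Criminal history: 0 prior points → Category A (0-2).
Level 6 falls in the 3-6 band.
Grid: Level 3-6 × Category A = 28-56 weeks.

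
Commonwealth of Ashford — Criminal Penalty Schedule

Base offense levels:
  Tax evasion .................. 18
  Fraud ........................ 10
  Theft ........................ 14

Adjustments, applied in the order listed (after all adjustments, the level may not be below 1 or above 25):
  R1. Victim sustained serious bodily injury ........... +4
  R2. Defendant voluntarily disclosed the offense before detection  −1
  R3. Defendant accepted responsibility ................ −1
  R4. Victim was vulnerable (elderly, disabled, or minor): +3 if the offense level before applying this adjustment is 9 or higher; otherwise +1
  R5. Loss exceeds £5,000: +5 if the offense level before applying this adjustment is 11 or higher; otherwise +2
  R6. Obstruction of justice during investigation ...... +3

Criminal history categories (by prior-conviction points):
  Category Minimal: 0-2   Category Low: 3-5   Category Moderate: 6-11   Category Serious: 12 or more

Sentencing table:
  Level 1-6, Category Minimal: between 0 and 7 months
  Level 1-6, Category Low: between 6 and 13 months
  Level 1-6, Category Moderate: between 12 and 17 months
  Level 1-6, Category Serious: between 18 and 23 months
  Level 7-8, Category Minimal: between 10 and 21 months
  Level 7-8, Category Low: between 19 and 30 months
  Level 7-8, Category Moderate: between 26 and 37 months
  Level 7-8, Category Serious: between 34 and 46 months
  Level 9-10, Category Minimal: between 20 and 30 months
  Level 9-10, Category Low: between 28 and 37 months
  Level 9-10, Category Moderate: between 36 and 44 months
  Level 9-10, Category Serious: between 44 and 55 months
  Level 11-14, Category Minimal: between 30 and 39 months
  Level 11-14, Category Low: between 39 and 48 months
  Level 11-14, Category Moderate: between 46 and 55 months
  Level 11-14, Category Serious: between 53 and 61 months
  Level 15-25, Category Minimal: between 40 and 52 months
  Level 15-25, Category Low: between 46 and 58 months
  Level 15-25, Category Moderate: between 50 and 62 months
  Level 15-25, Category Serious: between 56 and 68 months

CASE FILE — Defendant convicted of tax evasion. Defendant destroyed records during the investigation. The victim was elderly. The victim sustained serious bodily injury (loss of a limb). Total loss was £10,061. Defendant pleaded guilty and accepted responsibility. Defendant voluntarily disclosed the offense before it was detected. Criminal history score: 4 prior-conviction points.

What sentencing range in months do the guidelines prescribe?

46-58 months

Base offense level for tax evasion: 18.
R1 applies: 18 + 4 = 22.
R2 applies: 22 − 1 = 21.
R3 applies: 21 − 1 = 20.
R4 applies (level before this adjustment is 20 ≥ 9, so +3): 20 + 3 = 23.
R5 applies (level before this adjustment is 23 ≥ 11, so +5): 23 + 5 = 28.
R6 applies: 28 + 3 = 31.
Level 31 exceeds the maximum of 25; capped at 25.
Final offense level: 25.
Criminal history: 4 prior points → Category Low (3-5).
Level 25 falls in the 15-25 band.
Grid: Level 15-25 × Category Low = 46-58 months.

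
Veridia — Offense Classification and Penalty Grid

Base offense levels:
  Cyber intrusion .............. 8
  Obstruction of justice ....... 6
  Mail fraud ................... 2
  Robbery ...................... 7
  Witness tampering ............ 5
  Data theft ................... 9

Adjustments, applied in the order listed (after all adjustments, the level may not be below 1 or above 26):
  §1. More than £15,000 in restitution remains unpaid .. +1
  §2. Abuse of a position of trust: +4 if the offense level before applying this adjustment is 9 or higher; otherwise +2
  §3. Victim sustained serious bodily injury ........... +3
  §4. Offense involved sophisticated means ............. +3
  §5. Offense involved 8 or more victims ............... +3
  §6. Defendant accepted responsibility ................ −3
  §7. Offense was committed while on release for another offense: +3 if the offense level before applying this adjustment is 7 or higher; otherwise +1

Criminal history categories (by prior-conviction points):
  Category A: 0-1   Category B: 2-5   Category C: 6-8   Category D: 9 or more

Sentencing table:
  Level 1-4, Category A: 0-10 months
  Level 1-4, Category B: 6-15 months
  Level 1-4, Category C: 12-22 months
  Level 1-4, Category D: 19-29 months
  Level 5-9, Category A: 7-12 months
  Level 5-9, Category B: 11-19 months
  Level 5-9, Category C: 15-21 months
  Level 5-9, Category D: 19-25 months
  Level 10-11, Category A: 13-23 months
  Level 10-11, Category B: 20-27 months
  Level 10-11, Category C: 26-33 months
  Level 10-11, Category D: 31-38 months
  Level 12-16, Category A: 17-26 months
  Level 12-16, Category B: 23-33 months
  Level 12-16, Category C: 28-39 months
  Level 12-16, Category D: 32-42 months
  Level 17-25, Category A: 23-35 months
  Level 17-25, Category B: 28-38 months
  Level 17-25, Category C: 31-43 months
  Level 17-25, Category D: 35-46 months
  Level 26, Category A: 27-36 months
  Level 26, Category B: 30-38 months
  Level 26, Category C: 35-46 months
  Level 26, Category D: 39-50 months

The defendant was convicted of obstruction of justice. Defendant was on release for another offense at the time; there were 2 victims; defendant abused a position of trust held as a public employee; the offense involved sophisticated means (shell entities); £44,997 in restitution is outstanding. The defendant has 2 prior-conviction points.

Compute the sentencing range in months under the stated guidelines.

23-33 months

Base offense level for obstruction of justice: 6.
§1 applies: 6 + 1 = 7.
§2 applies (level before this adjustment is 7 < 9, so +2): 7 + 2 = 9.
§3 does not apply.
§4 applies: 9 + 3 = 12.
§6 does not apply.
§7 applies (level before this adjustment is 12 ≥ 7, so +3): 12 + 3 = 15.
Final offense level: 15.
Criminal history: 2 prior points → Category B (2-5).
Level 15 falls in the 12-16 band.
Grid: Level 12-16 × Category B = 23-33 months.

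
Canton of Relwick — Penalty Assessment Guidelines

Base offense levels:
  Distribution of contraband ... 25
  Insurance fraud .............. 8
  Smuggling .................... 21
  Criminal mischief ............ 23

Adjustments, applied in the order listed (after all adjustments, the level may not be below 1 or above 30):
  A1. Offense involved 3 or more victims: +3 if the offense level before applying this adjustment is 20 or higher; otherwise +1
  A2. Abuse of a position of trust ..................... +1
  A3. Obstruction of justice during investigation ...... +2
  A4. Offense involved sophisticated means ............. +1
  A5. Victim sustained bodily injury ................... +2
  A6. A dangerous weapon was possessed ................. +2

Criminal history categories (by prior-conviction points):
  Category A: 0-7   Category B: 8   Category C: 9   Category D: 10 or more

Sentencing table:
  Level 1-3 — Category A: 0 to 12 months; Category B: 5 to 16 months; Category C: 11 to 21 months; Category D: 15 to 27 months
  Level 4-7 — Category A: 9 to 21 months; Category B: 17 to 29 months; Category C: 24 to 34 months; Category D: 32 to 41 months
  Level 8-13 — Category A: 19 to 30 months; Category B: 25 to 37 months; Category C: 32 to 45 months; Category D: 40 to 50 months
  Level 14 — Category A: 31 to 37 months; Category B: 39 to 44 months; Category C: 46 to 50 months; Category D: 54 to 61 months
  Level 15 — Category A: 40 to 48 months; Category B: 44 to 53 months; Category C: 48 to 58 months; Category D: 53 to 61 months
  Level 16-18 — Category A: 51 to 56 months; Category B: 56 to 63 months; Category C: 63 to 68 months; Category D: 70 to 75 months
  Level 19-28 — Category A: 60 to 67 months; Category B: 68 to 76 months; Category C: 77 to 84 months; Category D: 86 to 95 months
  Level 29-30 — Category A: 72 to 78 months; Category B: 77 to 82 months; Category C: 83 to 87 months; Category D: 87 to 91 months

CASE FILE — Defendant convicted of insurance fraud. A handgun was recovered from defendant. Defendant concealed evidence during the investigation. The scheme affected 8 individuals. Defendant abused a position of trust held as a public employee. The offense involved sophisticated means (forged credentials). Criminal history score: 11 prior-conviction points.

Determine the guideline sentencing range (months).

Base offense level for insurance fraud: 8.
A1 applies (level before this adjustment is 8 < 20, so +1): 8 + 1 = 9.
A2 applies: 9 + 1 = 10.
A3 applies: 10 + 2 = 12.
A4 applies: 12 + 1 = 13.
A6 applies: 13 + 2 = 15.
Final offense level: 15.
Criminal history: 11 prior points → Category D (10+).
Level 15 falls in the 15 band.
Grid: Level 15 × Category D = 53-61 months.

53-61 months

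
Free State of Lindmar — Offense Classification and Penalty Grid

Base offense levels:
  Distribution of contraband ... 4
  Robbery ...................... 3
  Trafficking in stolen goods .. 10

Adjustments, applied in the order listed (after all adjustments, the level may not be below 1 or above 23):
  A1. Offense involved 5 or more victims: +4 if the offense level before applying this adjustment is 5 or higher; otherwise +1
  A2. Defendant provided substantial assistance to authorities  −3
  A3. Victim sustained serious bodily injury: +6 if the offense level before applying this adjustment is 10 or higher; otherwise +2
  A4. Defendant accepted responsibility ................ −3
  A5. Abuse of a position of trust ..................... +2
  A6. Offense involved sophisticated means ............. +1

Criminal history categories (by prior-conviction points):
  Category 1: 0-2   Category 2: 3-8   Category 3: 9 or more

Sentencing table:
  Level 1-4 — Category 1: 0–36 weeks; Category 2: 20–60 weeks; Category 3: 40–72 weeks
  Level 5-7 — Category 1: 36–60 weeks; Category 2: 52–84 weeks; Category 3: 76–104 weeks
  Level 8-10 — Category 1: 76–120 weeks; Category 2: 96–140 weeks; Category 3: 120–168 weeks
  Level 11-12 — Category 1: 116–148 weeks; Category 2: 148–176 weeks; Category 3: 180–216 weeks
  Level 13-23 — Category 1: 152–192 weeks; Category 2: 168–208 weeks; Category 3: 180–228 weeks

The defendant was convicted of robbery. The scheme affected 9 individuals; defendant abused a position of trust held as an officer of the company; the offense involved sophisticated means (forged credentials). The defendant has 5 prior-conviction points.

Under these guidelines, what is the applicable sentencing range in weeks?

52-84 weeks

Base offense level for robbery: 3.
A1 applies (level before this adjustment is 3 < 5, so +1): 3 + 1 = 4.
A5 applies: 4 + 2 = 6.
A6 applies: 6 + 1 = 7.
Final offense level: 7.
Criminal history: 5 prior points → Category 2 (3-8).
Level 7 falls in the 5-7 band.
Grid: Level 5-7 × Category 2 = 52-84 weeks.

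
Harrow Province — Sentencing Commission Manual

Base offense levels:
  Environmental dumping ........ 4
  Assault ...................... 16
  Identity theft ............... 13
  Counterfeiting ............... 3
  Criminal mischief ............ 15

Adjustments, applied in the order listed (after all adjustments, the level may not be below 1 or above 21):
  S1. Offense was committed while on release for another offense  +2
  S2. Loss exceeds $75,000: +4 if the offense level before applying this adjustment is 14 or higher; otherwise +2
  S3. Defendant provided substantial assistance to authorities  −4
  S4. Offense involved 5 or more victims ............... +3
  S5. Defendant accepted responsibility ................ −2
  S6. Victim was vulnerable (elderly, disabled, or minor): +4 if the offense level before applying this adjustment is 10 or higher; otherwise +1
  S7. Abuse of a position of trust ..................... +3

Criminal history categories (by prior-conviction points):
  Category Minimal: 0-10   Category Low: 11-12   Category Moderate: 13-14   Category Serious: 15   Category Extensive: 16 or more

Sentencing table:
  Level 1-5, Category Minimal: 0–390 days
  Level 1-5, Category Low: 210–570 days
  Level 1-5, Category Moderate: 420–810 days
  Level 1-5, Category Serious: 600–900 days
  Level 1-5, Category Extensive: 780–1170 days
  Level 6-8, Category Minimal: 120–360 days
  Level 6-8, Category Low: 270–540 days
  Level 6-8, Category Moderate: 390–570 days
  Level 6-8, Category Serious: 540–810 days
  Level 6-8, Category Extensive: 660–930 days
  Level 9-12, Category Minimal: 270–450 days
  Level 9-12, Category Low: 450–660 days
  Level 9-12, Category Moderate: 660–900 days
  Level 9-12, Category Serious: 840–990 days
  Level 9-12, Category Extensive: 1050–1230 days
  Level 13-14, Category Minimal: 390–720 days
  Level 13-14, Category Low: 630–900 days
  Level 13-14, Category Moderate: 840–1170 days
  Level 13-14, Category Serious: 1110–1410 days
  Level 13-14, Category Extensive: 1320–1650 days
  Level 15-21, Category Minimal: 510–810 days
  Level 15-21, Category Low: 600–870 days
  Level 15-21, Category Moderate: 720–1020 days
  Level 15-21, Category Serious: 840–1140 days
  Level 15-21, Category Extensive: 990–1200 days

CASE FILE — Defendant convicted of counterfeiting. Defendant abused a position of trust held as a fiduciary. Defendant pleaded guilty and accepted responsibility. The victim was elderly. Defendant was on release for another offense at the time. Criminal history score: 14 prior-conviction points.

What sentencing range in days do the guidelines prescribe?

390-570 days

Base offense level for counterfeiting: 3.
S1 applies: 3 + 2 = 5.
S4 does not apply.
S5 applies: 5 − 2 = 3.
S6 applies (level before this adjustment is 3 < 10, so +1): 3 + 1 = 4.
S7 applies: 4 + 3 = 7.
Final offense level: 7.
Criminal history: 14 prior points → Category Moderate (13-14).
Level 7 falls in the 6-8 band.
Grid: Level 6-8 × Category Moderate = 390-570 days.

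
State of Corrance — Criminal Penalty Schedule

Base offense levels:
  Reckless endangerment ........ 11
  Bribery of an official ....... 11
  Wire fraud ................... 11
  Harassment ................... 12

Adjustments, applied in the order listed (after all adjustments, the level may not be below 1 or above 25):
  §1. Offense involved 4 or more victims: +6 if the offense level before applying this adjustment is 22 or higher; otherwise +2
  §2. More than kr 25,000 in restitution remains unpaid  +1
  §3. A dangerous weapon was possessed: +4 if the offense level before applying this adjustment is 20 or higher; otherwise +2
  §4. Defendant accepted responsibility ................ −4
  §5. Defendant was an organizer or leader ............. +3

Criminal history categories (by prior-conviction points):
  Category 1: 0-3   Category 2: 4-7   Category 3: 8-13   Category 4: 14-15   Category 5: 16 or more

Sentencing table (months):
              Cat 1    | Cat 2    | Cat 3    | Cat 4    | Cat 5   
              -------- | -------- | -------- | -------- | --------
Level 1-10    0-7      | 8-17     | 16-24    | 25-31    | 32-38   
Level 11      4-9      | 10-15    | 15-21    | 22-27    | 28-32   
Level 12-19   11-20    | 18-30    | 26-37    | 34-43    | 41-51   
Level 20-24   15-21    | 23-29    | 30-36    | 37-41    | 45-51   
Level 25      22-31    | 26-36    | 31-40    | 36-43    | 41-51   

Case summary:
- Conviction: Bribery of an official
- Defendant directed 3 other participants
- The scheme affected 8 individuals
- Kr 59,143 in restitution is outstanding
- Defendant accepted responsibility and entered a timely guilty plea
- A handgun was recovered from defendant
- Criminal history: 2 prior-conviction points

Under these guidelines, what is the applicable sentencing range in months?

Base offense level for bribery of an official: 11.
§1 applies (level before this adjustment is 11 < 22, so +2): 11 + 2 = 13.
§2 applies: 13 + 1 = 14.
§3 applies (level before this adjustment is 14 < 20, so +2): 14 + 2 = 16.
§4 applies: 16 − 4 = 12.
§5 applies: 12 + 3 = 15.
Final offense level: 15.
Criminal history: 2 prior points → Category 1 (0-3).
Level 15 falls in the 12-19 band.
Grid: Level 12-19 × Category 1 = 11-20 months.

11-20 months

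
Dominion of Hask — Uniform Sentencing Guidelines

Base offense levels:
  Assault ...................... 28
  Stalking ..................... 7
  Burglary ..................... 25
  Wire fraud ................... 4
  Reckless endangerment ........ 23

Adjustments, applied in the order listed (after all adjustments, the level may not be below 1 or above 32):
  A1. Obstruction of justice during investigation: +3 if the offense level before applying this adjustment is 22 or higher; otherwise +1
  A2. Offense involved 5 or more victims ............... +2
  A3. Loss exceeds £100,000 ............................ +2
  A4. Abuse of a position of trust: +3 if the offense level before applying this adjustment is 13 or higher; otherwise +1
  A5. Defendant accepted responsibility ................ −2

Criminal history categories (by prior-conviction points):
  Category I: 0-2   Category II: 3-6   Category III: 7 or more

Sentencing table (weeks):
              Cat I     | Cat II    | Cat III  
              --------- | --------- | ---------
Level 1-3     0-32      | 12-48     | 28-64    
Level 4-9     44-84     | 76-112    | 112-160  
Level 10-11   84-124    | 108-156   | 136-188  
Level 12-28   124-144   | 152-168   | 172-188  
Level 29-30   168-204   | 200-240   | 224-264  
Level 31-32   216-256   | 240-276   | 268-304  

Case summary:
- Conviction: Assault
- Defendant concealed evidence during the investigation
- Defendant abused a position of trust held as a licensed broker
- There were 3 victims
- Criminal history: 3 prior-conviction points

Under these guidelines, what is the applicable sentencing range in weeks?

240-276 weeks

Base offense level for assault: 28.
A1 applies (level before this adjustment is 28 ≥ 22, so +3): 28 + 3 = 31.
A2 does not apply.
A3 does not apply.
A4 applies (level before this adjustment is 31 ≥ 13, so +3): 31 + 3 = 34.
Level 34 exceeds the maximum of 32; capped at 32.
Final offense level: 32.
Criminal history: 3 prior points → Category II (3-6).
Level 32 falls in the 31-32 band.
Grid: Level 31-32 × Category II = 240-276 weeks.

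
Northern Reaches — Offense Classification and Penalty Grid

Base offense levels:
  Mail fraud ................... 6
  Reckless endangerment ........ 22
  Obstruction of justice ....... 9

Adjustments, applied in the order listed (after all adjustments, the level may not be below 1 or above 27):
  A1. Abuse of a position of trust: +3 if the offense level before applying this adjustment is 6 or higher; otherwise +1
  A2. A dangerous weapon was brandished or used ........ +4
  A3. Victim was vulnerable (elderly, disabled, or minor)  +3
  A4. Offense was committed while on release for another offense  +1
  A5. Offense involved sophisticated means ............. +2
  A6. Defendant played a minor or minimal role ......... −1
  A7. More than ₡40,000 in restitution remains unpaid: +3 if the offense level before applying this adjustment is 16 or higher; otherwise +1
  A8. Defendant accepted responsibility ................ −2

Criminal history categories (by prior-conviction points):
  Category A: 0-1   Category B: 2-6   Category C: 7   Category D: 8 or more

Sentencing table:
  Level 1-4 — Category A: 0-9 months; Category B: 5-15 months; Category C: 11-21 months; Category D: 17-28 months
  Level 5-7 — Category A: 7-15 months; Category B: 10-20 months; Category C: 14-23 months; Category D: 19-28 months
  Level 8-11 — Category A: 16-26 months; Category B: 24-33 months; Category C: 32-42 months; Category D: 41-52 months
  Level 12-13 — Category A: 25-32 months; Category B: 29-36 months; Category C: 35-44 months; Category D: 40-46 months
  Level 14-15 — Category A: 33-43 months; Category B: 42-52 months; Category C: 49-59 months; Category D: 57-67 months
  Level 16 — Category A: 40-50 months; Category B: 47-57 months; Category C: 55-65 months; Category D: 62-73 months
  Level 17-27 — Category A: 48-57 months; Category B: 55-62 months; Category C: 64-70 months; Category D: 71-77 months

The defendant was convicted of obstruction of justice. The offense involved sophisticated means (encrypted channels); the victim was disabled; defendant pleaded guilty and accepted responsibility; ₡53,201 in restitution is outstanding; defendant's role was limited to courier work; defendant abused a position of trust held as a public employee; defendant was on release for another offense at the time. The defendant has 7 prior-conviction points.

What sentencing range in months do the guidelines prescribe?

Base offense level for obstruction of justice: 9.
A1 applies (level before this adjustment is 9 ≥ 6, so +3): 9 + 3 = 12.
A3 applies: 12 + 3 = 15.
A4 applies: 15 + 1 = 16.
A5 applies: 16 + 2 = 18.
A6 applies: 18 − 1 = 17.
A7 applies (level before this adjustment is 17 ≥ 16, so +3): 17 + 3 = 20.
A8 applies: 20 − 2 = 18.
Final offense level: 18.
Criminal history: 7 prior points → Category C (7).
Level 18 falls in the 17-27 band.
Grid: Level 17-27 × Category C = 64-70 months.

64-70 months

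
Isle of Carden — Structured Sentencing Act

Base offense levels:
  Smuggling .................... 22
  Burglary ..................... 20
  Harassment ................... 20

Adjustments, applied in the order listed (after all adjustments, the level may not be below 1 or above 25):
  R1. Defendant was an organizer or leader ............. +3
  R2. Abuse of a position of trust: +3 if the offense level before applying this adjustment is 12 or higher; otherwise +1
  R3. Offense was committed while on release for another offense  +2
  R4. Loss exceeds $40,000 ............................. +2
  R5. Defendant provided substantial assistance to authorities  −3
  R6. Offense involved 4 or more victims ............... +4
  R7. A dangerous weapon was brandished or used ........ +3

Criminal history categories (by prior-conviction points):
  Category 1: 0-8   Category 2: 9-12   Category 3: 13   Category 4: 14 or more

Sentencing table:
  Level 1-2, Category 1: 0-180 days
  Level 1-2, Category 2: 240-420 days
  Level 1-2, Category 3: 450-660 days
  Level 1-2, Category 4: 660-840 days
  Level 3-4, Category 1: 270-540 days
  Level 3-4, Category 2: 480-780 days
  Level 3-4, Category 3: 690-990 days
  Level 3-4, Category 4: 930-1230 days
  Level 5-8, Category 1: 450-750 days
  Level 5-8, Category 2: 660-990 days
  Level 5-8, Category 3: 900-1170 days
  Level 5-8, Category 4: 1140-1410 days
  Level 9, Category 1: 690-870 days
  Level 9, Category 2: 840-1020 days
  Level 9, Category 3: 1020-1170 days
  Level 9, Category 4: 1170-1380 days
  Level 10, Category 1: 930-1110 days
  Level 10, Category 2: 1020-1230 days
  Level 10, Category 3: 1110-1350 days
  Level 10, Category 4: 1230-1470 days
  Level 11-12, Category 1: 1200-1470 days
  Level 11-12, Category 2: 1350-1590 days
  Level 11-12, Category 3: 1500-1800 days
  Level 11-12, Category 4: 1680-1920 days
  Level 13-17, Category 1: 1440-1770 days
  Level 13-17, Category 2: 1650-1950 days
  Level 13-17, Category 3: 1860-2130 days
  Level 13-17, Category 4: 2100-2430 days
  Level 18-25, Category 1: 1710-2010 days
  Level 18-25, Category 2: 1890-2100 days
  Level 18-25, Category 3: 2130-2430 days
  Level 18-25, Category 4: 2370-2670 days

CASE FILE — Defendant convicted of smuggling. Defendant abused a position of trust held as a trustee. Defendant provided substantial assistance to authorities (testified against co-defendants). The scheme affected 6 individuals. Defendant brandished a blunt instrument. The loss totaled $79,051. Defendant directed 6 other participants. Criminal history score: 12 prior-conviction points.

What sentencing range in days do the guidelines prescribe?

Base offense level for smuggling: 22.
R1 applies: 22 + 3 = 25.
R2 applies (level before this adjustment is 25 ≥ 12, so +3): 25 + 3 = 28.
R4 applies: 28 + 2 = 30.
R5 applies: 30 − 3 = 27.
R6 applies: 27 + 4 = 31.
R7 applies: 31 + 3 = 34.
Level 34 exceeds the maximum of 25; capped at 25.
Final offense level: 25.
Criminal history: 12 prior points → Category 2 (9-12).
Level 25 falls in the 18-25 band.
Grid: Level 18-25 × Category 2 = 1890-2100 days.

1890-2100 days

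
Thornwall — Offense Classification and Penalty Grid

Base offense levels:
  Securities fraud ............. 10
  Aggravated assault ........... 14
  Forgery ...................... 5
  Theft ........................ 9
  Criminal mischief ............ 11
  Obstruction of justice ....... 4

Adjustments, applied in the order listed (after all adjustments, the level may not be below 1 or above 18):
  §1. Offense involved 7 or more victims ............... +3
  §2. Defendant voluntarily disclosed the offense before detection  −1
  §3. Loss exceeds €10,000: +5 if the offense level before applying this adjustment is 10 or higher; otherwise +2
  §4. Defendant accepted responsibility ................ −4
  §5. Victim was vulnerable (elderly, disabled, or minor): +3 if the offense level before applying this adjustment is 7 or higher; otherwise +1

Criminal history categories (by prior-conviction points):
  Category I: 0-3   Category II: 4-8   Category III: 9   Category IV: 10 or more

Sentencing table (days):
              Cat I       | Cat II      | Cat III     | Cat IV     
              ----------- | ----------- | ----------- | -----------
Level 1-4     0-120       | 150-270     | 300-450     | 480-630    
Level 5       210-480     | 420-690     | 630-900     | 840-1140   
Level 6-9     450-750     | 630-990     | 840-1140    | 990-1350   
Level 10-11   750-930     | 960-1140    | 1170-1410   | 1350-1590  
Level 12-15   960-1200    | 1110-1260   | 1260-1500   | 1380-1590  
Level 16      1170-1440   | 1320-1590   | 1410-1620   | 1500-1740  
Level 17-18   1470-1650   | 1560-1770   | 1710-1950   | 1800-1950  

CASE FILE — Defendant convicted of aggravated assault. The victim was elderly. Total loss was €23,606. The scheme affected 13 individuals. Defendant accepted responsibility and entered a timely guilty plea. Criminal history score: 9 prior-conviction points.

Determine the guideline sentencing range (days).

Base offense level for aggravated assault: 14.
§1 applies: 14 + 3 = 17.
§2 does not apply.
§3 applies (level before this adjustment is 17 ≥ 10, so +5): 17 + 5 = 22.
§4 applies: 22 − 4 = 18.
§5 applies (level before this adjustment is 18 ≥ 7, so +3): 18 + 3 = 21.
Level 21 exceeds the maximum of 18; capped at 18.
Final offense level: 18.
Criminal history: 9 prior points → Category III (9).
Level 18 falls in the 17-18 band.
Grid: Level 17-18 × Category III = 1710-1950 days.

1710-1950 days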